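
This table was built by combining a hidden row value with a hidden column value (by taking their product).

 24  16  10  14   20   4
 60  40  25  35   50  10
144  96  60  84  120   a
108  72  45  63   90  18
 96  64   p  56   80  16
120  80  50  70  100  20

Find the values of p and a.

p = 40, a = 24

Each row is a constant multiple of every other row — this is a multiplication table with the headers hidden.
Row 5 is 64/16 = 4/1 times row 1, so its entry in column 3 is 10 × 4/1 = 40.
Row 3 is 96/16 = 6/1 times row 1, so its entry in column 6 is 4 × 6/1 = 24.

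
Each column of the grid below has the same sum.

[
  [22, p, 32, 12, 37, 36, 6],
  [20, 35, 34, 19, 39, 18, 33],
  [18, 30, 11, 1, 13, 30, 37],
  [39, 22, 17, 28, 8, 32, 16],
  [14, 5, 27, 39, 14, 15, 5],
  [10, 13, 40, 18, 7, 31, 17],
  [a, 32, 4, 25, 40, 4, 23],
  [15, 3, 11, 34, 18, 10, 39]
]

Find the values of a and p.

a = 38, p = 36

Column 5 sums to 176 and so does column 7; that's the common total.
In column 1 the known cells total 138, leaving 176 − 138 = 38.
In column 2 the known cells total 140, leaving 176 − 140 = 36.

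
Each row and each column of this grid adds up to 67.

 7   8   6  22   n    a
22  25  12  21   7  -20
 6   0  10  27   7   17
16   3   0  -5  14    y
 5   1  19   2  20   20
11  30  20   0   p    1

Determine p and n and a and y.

Row 6 has 11 + 30 + 20 + 0 + 1 = 62; the blank must be 67 − 62 = 5.
Column 5 has 7 + 7 + 14 + 20 + 5 = 53; the blank must be 67 − 53 = 14.
Row 4 has 16 + 3 + 0 − 5 + 14 = 28; the blank must be 67 − 28 = 39.
Row 1 has 7 + 8 + 6 + 22 + 14 = 57; the blank must be 67 − 57 = 10.

p = 5, n = 14, a = 10, y = 39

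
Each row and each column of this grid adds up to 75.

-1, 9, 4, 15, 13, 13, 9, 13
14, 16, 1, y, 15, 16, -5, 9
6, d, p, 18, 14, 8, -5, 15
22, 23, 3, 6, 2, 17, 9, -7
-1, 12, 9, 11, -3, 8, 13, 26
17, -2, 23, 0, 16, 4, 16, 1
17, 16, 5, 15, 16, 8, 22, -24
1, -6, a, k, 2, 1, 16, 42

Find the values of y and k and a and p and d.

y = 9, k = 1, a = 18, p = 12, d = 7

Column 2 has 9 + 16 + 23 + 12 − 2 + 16 − 6 = 68; the blank must be 75 − 68 = 7.
Row 3 has 6 + 7 + 18 + 14 + 8 − 5 + 15 = 63; the blank must be 75 − 63 = 12.
Column 3 has 4 + 1 + 12 + 3 + 9 + 23 + 5 = 57; the blank must be 75 − 57 = 18.
Row 8 has 1 − 6 + 18 + 2 + 1 + 16 + 42 = 74; the blank must be 75 − 74 = 1.
Row 2 has 14 + 16 + 1 + 15 + 16 − 5 + 9 = 66; the blank must be 75 − 66 = 9.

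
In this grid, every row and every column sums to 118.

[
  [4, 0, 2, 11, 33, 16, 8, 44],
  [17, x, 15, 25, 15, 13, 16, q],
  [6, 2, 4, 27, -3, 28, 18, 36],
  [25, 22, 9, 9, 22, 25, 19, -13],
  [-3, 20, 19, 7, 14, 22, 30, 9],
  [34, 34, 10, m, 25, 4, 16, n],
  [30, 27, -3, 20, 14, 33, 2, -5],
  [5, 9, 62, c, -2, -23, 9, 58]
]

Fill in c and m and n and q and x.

Column 2 has 0 + 2 + 22 + 20 + 34 + 27 + 9 = 114; the blank must be 118 − 114 = 4.
Row 8 has 5 + 9 + 62 − 2 − 23 + 9 + 58 = 118; the blank must be 118 − 118 = 0.
Row 2 has 17 + 4 + 15 + 25 + 15 + 13 + 16 = 105; the blank must be 118 − 105 = 13.
Column 8 has 44 + 13 + 36 − 13 + 9 − 5 + 58 = 142; the blank must be 118 − 142 = -24.
Row 6 has 34 + 34 + 10 + 25 + 4 + 16 − 24 = 99; the blank must be 118 − 99 = 19.

c = 0, m = 19, n = -24, q = 13, x = 4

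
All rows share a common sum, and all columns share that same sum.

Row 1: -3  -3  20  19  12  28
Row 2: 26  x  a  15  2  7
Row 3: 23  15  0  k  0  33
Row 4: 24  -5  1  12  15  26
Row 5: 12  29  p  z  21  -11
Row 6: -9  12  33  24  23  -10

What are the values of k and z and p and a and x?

Rows 1 and 4 both sum to 73, so that's the common total.
Column 2: -3 + 15 − 5 + 29 + 12 = 48, so its missing entry is 73 − 48 = 25.
Row 2: 26 + 25 + 15 + 2 + 7 = 75, so its missing entry is 73 − 75 = -2.
Column 3: 20 − 2 + 0 + 1 + 33 = 52, so its missing entry is 73 − 52 = 21.
Row 5: 12 + 29 + 21 + 21 − 11 = 72, so its missing entry is 73 − 72 = 1.
Row 3: 23 + 15 + 0 + 0 + 33 = 71, so its missing entry is 73 − 71 = 2.

k = 2, z = 1, p = 21, a = -2, x = 25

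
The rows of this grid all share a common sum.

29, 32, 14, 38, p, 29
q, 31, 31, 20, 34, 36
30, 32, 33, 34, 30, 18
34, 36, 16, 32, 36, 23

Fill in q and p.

Rows 3 and 4 both add up to 177, so every row sums to 177.
Row 2: 31 + 31 + 20 + 34 + 36 = 152, so the missing entry is 177 − 152 = 25.
Row 1: 29 + 32 + 14 + 38 + 29 = 142, so the missing entry is 177 − 142 = 35.

q = 25, p = 35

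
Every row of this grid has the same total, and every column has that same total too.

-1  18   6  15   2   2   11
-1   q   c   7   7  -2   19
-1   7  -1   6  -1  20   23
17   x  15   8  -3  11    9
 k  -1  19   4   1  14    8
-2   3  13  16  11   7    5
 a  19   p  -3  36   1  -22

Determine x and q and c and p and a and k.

Rows 1 and 3 both sum to 53, so that's the common total.
Row 5: -1 + 19 + 4 + 1 + 14 + 8 = 45, so its missing entry is 53 − 45 = 8.
Row 4: 17 + 15 + 8 − 3 + 11 + 9 = 57, so its missing entry is 53 − 57 = -4.
Column 2: 18 + 7 − 4 − 1 + 3 + 19 = 42, so its missing entry is 53 − 42 = 11.
Row 2: -1 + 11 + 7 + 7 − 2 + 19 = 41, so its missing entry is 53 − 41 = 12.
Column 3: 6 + 12 − 1 + 15 + 19 + 13 = 64, so its missing entry is 53 − 64 = -11.
Row 7: 19 − 11 − 3 + 36 + 1 − 22 = 20, so its missing entry is 53 − 20 = 33.

x = -4, q = 11, c = 12, p = -11, a = 33, k = 8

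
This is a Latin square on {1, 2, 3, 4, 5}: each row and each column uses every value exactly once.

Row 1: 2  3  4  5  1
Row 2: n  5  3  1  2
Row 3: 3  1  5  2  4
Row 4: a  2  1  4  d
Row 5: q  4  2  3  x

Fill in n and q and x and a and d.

Cell (2,1): row 2 already has {1, 2, 3, 5} → 4.
For row 5, column 5: row 5 is missing {1, 5} and column 5 is missing {3, 5}; that leaves 5.
At (row 5, col 1): row 5 already has {2, 3, 4, 5}, so the value is 1.
At (row 4, col 5): column 5 already has {1, 2, 4, 5}, so the value is 3.
At (row 4, col 1): row 4 already has {1, 2, 3, 4}, so the value is 5.

n = 4, q = 1, x = 5, a = 5, d = 3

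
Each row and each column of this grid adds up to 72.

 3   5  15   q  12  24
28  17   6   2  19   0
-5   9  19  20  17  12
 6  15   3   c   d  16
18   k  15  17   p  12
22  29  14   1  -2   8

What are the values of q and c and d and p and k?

Row 1 has 3 + 5 + 15 + 12 + 24 = 59; the blank must be 72 − 59 = 13.
Column 4 has 13 + 2 + 20 + 17 + 1 = 53; the blank must be 72 − 53 = 19.
Row 4 has 6 + 15 + 3 + 19 + 16 = 59; the blank must be 72 − 59 = 13.
Column 5 has 12 + 19 + 17 + 13 − 2 = 59; the blank must be 72 − 59 = 13.
Row 5 has 18 + 15 + 17 + 13 + 12 = 75; the blank must be 72 − 75 = -3.

q = 13, c = 19, d = 13, p = 13, k = -3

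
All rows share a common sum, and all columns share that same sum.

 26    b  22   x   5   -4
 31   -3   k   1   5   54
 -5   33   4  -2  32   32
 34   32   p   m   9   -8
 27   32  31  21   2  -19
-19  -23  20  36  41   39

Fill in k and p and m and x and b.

k = 6, p = 11, m = 16, x = 22, b = 23

Rows 3 and 5 both sum to 94, so that's the common total.
Column 2 has -3 + 33 + 32 + 32 − 23 = 71; the blank must be 94 − 71 = 23.
Row 2 has 31 − 3 + 1 + 5 + 54 = 88; the blank must be 94 − 88 = 6.
Row 1 has 26 + 23 + 22 + 5 − 4 = 72; the blank must be 94 − 72 = 22.
Column 4 has 22 + 1 − 2 + 21 + 36 = 78; the blank must be 94 − 78 = 16.
Row 4 has 34 + 32 + 16 + 9 − 8 = 83; the blank must be 94 − 83 = 11.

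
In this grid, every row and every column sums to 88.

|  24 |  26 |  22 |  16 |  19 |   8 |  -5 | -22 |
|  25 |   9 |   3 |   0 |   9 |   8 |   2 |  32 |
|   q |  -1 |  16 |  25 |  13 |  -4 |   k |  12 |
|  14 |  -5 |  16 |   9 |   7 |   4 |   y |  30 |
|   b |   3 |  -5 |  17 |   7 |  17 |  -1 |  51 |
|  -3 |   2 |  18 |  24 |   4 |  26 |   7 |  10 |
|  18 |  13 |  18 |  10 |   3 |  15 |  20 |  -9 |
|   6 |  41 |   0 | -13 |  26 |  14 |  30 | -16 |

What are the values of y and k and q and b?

y = 13, k = 22, q = 5, b = -1

Row 5 has 3 − 5 + 17 + 7 + 17 − 1 + 51 = 89; the blank must be 88 − 89 = -1.
Column 1 has 24 + 25 + 14 − 1 − 3 + 18 + 6 = 83; the blank must be 88 − 83 = 5.
Row 3 has 5 − 1 + 16 + 25 + 13 − 4 + 12 = 66; the blank must be 88 − 66 = 22.
Row 4 has 14 − 5 + 16 + 9 + 7 + 4 + 30 = 75; the blank must be 88 − 75 = 13.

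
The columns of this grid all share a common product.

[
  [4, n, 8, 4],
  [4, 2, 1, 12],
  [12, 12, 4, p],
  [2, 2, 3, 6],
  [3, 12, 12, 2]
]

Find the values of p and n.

Columns 1 and 3 each multiply to 1152, so every column has product 1152.
Column 4: 4×12×6×2 = 576, so the missing entry is 1152 ÷ 576 = 2.
Column 2: 2×12×2×12 = 576, so the missing entry is 1152 ÷ 576 = 2.

p = 2, n = 2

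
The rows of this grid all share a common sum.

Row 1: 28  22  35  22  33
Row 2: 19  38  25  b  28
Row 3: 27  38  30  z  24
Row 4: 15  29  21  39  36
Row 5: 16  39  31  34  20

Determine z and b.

z = 21, b = 30

Row 4 sums to 140 and so does row 5; that's the common total.
In row 3 the known cells total 119, leaving 140 − 119 = 21.
In row 2 the known cells total 110, leaving 140 − 110 = 30.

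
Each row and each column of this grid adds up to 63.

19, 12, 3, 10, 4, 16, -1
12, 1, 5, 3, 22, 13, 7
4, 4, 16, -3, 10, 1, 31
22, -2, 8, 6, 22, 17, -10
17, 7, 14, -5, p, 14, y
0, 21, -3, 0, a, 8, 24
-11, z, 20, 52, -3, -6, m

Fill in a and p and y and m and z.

Column 2 has 12 + 1 + 4 − 2 + 7 + 21 = 43; the blank must be 63 − 43 = 20.
Row 6 has 0 + 21 − 3 + 0 + 8 + 24 = 50; the blank must be 63 − 50 = 13.
Column 5 has 4 + 22 + 10 + 22 + 13 − 3 = 68; the blank must be 63 − 68 = -5.
Row 5 has 17 + 7 + 14 − 5 − 5 + 14 = 42; the blank must be 63 − 42 = 21.
Row 7 has -11 + 20 + 20 + 52 − 3 − 6 = 72; the blank must be 63 − 72 = -9.

a = 13, p = -5, y = 21, m = -9, z = 20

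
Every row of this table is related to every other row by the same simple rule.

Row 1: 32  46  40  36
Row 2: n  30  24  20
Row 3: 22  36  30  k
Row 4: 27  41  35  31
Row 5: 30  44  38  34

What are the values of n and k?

n = 16, k = 26

The difference between any two rows is the same in every column — this is an addition table with the headers hidden.
Row 2 minus row 1 is 30 − 46 = -16, so its entry in column 1 is 32 + (-16) = 16.
Row 3 minus row 1 is 36 − 46 = -10, so its entry in column 4 is 36 + (-10) = 26.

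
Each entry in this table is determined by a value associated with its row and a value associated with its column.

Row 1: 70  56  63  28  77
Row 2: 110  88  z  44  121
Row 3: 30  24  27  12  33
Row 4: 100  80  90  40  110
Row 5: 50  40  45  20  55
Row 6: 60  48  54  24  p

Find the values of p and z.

p = 66, z = 99

Each row is a constant multiple of every other row — this is a multiplication table with the headers hidden.
Row 6 is 48/56 = 6/7 times row 1, so its entry in column 5 is 77 × 6/7 = 66.
Row 2 is 88/56 = 11/7 times row 1, so its entry in column 3 is 63 × 11/7 = 99.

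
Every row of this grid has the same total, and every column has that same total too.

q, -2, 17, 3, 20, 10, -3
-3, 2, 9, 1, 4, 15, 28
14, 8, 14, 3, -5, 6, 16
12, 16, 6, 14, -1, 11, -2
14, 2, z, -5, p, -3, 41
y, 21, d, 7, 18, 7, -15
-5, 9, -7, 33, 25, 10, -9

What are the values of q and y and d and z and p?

Rows 2 and 3 both sum to 56, so that's the common total.
Column 5: 20 + 4 − 5 − 1 + 18 + 25 = 61, so its missing entry is 56 − 61 = -5.
Row 1: -2 + 17 + 3 + 20 + 10 − 3 = 45, so its missing entry is 56 − 45 = 11.
Row 5: 14 + 2 − 5 − 5 − 3 + 41 = 44, so its missing entry is 56 − 44 = 12.
Column 1: 11 − 3 + 14 + 12 + 14 − 5 = 43, so its missing entry is 56 − 43 = 13.
Row 6: 13 + 21 + 7 + 18 + 7 − 15 = 51, so its missing entry is 56 − 51 = 5.

q = 11, y = 13, d = 5, z = 12, p = -5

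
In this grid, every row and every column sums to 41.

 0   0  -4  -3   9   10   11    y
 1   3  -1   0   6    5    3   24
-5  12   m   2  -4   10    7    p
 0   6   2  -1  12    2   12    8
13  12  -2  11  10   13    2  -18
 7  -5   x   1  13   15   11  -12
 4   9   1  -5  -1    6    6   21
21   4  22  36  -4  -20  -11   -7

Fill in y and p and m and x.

y = 18, p = 7, m = 12, x = 11

Row 1 has 0 + 0 − 4 − 3 + 9 + 10 + 11 = 23; the blank must be 41 − 23 = 18.
Row 6 has 7 − 5 + 1 + 13 + 15 + 11 − 12 = 30; the blank must be 41 − 30 = 11.
Column 8 has 18 + 24 + 8 − 18 − 12 + 21 − 7 = 34; the blank must be 41 − 34 = 7.
Row 3 has -5 + 12 + 2 − 4 + 10 + 7 + 7 = 29; the blank must be 41 − 29 = 12.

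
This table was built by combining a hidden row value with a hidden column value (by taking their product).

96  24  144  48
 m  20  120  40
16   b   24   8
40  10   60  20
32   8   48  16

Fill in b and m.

Each row is a constant multiple of every other row — this is a multiplication table with the headers hidden.
Row 3 is 24/144 = 1/6 times row 1, so its entry in column 2 is 24 × 1/6 = 4.
Row 2 is 120/144 = 5/6 times row 1, so its entry in column 1 is 96 × 5/6 = 80.

b = 4, m = 80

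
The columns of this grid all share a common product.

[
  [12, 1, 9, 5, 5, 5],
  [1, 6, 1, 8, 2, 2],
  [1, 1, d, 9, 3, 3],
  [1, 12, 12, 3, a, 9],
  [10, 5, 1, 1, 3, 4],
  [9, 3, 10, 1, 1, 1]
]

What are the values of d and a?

Columns 1 and 4 each multiply to 1080, so every column has product 1080.
Column 3: 9×1×12×1×10 = 1080, so the missing entry is 1080 ÷ 1080 = 1.
Column 5: 5×2×3×3×1 = 90, so the missing entry is 1080 ÷ 90 = 12.

d = 1, a = 12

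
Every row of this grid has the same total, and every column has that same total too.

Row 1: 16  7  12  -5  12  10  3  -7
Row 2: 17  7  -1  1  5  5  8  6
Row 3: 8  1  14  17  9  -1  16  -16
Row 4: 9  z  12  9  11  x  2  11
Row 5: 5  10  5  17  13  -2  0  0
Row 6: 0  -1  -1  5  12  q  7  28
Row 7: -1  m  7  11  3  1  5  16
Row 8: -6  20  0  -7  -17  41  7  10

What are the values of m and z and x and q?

m = 6, z = -2, x = -4, q = -2

Rows 1 and 2 both sum to 48, so that's the common total.
Row 7: -1 + 7 + 11 + 3 + 1 + 5 + 16 = 42, so its missing entry is 48 − 42 = 6.
Column 2: 7 + 7 + 1 + 10 − 1 + 6 + 20 = 50, so its missing entry is 48 − 50 = -2.
Row 6: 0 − 1 − 1 + 5 + 12 + 7 + 28 = 50, so its missing entry is 48 − 50 = -2.
Row 4: 9 − 2 + 12 + 9 + 11 + 2 + 11 = 52, so its missing entry is 48 − 52 = -4.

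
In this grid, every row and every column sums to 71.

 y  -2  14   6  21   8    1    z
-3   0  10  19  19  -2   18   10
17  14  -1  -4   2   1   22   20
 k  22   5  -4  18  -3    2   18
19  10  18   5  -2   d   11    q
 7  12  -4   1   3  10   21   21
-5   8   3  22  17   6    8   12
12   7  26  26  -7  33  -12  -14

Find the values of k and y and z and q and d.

k = 13, y = 11, z = 12, q = -8, d = 18

The known cells in row 4 total 58, leaving 71 − 58 = 13 for the blank.
The known cells in column 1 total 60, leaving 71 − 60 = 11 for the blank.
The known cells in row 1 total 59, leaving 71 − 59 = 12 for the blank.
The known cells in column 6 total 53, leaving 71 − 53 = 18 for the blank.
The known cells in row 5 total 79, leaving 71 − 79 = -8 for the blank.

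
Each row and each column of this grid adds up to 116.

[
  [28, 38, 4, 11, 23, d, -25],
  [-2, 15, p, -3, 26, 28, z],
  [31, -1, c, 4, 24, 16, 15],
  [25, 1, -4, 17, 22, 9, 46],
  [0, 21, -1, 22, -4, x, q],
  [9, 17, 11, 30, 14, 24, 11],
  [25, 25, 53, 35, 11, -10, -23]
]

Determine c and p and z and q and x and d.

c = 27, p = 26, z = 26, q = 66, x = 12, d = 37

The known cells in row 1 total 79, leaving 116 − 79 = 37 for the blank.
The known cells in column 6 total 104, leaving 116 − 104 = 12 for the blank.
The known cells in row 5 total 50, leaving 116 − 50 = 66 for the blank.
The known cells in row 3 total 89, leaving 116 − 89 = 27 for the blank.
The known cells in column 3 total 90, leaving 116 − 90 = 26 for the blank.
The known cells in row 2 total 90, leaving 116 − 90 = 26 for the blank.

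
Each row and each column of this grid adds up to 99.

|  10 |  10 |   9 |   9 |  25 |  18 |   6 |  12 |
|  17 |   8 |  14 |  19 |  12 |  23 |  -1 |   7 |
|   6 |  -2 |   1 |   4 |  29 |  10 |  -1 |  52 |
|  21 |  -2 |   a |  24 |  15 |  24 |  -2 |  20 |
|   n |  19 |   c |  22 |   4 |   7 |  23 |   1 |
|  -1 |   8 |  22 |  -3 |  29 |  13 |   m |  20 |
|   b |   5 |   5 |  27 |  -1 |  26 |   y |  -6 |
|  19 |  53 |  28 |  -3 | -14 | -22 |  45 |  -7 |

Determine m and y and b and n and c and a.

The known cells in row 6 total 88, leaving 99 − 88 = 11 for the blank.
The known cells in column 7 total 81, leaving 99 − 81 = 18 for the blank.
The known cells in row 7 total 74, leaving 99 − 74 = 25 for the blank.
The known cells in column 1 total 97, leaving 99 − 97 = 2 for the blank.
The known cells in row 5 total 78, leaving 99 − 78 = 21 for the blank.
The known cells in row 4 total 100, leaving 99 − 100 = -1 for the blank.

m = 11, y = 18, b = 25, n = 2, c = 21, a = -1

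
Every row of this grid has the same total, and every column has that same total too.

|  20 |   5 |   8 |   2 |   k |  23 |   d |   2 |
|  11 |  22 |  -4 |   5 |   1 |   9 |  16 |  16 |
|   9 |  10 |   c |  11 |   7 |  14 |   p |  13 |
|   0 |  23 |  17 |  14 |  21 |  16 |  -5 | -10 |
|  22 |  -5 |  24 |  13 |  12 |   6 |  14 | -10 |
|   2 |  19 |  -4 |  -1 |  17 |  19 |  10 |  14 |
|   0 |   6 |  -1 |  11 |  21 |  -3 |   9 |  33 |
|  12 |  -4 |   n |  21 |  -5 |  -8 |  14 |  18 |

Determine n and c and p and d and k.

Rows 2 and 4 both sum to 76, so that's the common total.
Column 5 has 1 + 7 + 21 + 12 + 17 + 21 − 5 = 74; the blank must be 76 − 74 = 2.
Row 1 has 20 + 5 + 8 + 2 + 2 + 23 + 2 = 62; the blank must be 76 − 62 = 14.
Column 7 has 14 + 16 − 5 + 14 + 10 + 9 + 14 = 72; the blank must be 76 − 72 = 4.
Row 8 has 12 − 4 + 21 − 5 − 8 + 14 + 18 = 48; the blank must be 76 − 48 = 28.
Row 3 has 9 + 10 + 11 + 7 + 14 + 4 + 13 = 68; the blank must be 76 − 68 = 8.

n = 28, c = 8, p = 4, d = 14, k = 2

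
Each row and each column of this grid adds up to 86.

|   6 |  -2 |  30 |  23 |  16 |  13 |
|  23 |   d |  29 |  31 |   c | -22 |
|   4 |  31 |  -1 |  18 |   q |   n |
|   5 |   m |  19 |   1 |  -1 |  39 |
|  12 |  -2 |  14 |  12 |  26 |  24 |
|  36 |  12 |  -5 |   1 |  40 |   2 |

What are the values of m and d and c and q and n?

Row 4 has 5 + 19 + 1 − 1 + 39 = 63; the blank must be 86 − 63 = 23.
Column 2 has -2 + 31 + 23 − 2 + 12 = 62; the blank must be 86 − 62 = 24.
Row 2 has 23 + 24 + 29 + 31 − 22 = 85; the blank must be 86 − 85 = 1.
Column 5 has 16 + 1 − 1 + 26 + 40 = 82; the blank must be 86 − 82 = 4.
Row 3 has 4 + 31 − 1 + 18 + 4 = 56; the blank must be 86 − 56 = 30.

m = 23, d = 24, c = 1, q = 4, n = 30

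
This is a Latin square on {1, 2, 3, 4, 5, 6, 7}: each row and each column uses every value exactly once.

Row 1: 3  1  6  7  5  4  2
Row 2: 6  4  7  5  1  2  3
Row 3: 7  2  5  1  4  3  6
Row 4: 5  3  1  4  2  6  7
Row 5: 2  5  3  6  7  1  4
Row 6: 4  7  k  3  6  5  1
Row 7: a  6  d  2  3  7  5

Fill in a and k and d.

a = 1, k = 2, d = 4

At (row 6, col 3): row 6 already has {1, 3, 4, 5, 6, 7}, so the value is 2.
For row 7, column 3: column 3 already has {1, 2, 3, 5, 6, 7}; that leaves 4.
Cell (7,1): row 7 already has {2, 3, 4, 5, 6, 7} → 1.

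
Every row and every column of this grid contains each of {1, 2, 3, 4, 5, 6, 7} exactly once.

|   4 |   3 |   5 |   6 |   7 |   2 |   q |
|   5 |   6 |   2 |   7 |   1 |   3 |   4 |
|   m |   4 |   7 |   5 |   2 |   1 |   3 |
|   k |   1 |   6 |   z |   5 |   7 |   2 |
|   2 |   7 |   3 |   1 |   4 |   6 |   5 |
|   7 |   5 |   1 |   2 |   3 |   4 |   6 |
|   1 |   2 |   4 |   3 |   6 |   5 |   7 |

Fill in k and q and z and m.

k = 3, q = 1, z = 4, m = 6

For row 4, column 4: column 4 already has {1, 2, 3, 5, 6, 7}; that leaves 4.
For row 3, column 1: row 3 already has {1, 2, 3, 4, 5, 7}; that leaves 6.
Cell (1,7): row 1 already has {2, 3, 4, 5, 6, 7} → 1.
At (row 4, col 1): row 4 already has {1, 2, 4, 5, 6, 7}, so the value is 3.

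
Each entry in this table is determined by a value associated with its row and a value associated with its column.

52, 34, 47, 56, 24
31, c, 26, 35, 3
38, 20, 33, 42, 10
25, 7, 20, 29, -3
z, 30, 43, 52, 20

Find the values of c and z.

The difference between any two rows is the same in every column — this is an addition table with the headers hidden.
Row 2 minus row 1 is 3 − 24 = -21, so its entry in column 2 is 34 + (-21) = 13.
Row 5 minus row 1 is 20 − 24 = -4, so its entry in column 1 is 52 + (-4) = 48.

c = 13, z = 48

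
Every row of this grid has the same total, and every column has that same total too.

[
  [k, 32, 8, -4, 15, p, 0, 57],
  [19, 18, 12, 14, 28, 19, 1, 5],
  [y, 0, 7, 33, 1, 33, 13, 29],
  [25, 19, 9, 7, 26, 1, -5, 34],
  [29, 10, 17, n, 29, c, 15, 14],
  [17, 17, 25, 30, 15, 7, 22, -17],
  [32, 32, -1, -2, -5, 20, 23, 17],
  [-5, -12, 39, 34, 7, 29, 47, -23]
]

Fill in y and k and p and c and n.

y = 0, k = -1, p = 9, c = -2, n = 4

Rows 2 and 4 both sum to 116, so that's the common total.
Column 4 has -4 + 14 + 33 + 7 + 30 − 2 + 34 = 112; the blank must be 116 − 112 = 4.
Row 3 has 0 + 7 + 33 + 1 + 33 + 13 + 29 = 116; the blank must be 116 − 116 = 0.
Column 1 has 19 + 0 + 25 + 29 + 17 + 32 − 5 = 117; the blank must be 116 − 117 = -1.
Row 5 has 29 + 10 + 17 + 4 + 29 + 15 + 14 = 118; the blank must be 116 − 118 = -2.
Row 1 has -1 + 32 + 8 − 4 + 15 + 0 + 57 = 107; the blank must be 116 − 107 = 9.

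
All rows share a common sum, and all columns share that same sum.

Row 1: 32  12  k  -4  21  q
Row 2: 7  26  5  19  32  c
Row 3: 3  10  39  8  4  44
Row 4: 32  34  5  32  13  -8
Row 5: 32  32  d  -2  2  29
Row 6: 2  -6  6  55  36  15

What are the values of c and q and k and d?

Rows 3 and 4 both sum to 108, so that's the common total.
The known cells in row 5 total 93, leaving 108 − 93 = 15 for the blank.
The known cells in column 3 total 70, leaving 108 − 70 = 38 for the blank.
The known cells in row 1 total 99, leaving 108 − 99 = 9 for the blank.
The known cells in row 2 total 89, leaving 108 − 89 = 19 for the blank.

c = 19, q = 9, k = 38, d = 15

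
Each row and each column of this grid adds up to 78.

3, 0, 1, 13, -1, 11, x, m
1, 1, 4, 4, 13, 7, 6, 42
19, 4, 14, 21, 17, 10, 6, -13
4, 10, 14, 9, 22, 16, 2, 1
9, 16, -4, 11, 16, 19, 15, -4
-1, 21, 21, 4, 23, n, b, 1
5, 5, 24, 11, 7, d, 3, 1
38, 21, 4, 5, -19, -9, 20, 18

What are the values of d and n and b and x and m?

d = 22, n = 2, b = 7, x = 19, m = 32

Column 8 has 42 − 13 + 1 − 4 + 1 + 1 + 18 = 46; the blank must be 78 − 46 = 32.
Row 7 has 5 + 5 + 24 + 11 + 7 + 3 + 1 = 56; the blank must be 78 − 56 = 22.
Column 6 has 11 + 7 + 10 + 16 + 19 + 22 − 9 = 76; the blank must be 78 − 76 = 2.
Row 1 has 3 + 0 + 1 + 13 − 1 + 11 + 32 = 59; the blank must be 78 − 59 = 19.
Row 6 has -1 + 21 + 21 + 4 + 23 + 2 + 1 = 71; the blank must be 78 − 71 = 7.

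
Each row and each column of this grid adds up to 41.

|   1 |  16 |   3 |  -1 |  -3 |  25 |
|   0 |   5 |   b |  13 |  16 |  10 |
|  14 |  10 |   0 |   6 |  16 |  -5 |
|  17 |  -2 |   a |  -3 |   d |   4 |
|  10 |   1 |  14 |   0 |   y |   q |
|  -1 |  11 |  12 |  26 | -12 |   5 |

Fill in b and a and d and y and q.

b = -3, a = 15, d = 10, y = 14, q = 2

Row 2 has 0 + 5 + 13 + 16 + 10 = 44; the blank must be 41 − 44 = -3.
Column 6 has 25 + 10 − 5 + 4 + 5 = 39; the blank must be 41 − 39 = 2.
Row 5 has 10 + 1 + 14 + 0 + 2 = 27; the blank must be 41 − 27 = 14.
Column 5 has -3 + 16 + 16 + 14 − 12 = 31; the blank must be 41 − 31 = 10.
Row 4 has 17 − 2 − 3 + 10 + 4 = 26; the blank must be 41 − 26 = 15.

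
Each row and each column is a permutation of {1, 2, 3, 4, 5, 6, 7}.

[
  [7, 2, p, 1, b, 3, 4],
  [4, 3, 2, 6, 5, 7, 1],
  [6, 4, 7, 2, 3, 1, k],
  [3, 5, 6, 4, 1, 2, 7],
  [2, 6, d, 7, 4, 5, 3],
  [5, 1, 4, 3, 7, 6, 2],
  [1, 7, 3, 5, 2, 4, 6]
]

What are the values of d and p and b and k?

Cell (3,7): row 3 already has {1, 2, 3, 4, 6, 7} → 5.
Cell (5,3): row 5 already has {2, 3, 4, 5, 6, 7} → 1.
For row 1, column 3: column 3 already has {1, 2, 3, 4, 6, 7}; that leaves 5.
At (row 1, col 5): row 1 already has {1, 2, 3, 4, 5, 7}, so the value is 6.

d = 1, p = 5, b = 6, k = 5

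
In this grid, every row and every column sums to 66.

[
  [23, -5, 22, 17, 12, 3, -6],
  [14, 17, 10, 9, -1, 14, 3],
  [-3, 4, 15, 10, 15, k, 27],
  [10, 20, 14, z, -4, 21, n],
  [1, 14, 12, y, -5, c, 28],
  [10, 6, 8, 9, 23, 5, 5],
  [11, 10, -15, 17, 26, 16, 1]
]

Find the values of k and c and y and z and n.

k = -2, c = 9, y = 7, z = -3, n = 8

Column 7: -6 + 3 + 27 + 28 + 5 + 1 = 58, so its missing entry is 66 − 58 = 8.
Row 4: 10 + 20 + 14 − 4 + 21 + 8 = 69, so its missing entry is 66 − 69 = -3.
Column 4: 17 + 9 + 10 − 3 + 9 + 17 = 59, so its missing entry is 66 − 59 = 7.
Row 5: 1 + 14 + 12 + 7 − 5 + 28 = 57, so its missing entry is 66 − 57 = 9.
Row 3: -3 + 4 + 15 + 10 + 15 + 27 = 68, so its missing entry is 66 − 68 = -2.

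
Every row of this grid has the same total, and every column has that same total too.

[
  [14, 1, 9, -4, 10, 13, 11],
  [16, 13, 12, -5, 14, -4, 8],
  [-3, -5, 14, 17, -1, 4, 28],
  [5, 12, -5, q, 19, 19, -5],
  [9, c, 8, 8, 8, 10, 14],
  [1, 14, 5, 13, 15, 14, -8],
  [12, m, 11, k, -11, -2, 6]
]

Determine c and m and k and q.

Rows 1 and 2 both sum to 54, so that's the common total.
Row 5: 9 + 8 + 8 + 8 + 10 + 14 = 57, so its missing entry is 54 − 57 = -3.
Column 2: 1 + 13 − 5 + 12 − 3 + 14 = 32, so its missing entry is 54 − 32 = 22.
Row 7: 12 + 22 + 11 − 11 − 2 + 6 = 38, so its missing entry is 54 − 38 = 16.
Row 4: 5 + 12 − 5 + 19 + 19 − 5 = 45, so its missing entry is 54 − 45 = 9.

c = -3, m = 22, k = 16, q = 9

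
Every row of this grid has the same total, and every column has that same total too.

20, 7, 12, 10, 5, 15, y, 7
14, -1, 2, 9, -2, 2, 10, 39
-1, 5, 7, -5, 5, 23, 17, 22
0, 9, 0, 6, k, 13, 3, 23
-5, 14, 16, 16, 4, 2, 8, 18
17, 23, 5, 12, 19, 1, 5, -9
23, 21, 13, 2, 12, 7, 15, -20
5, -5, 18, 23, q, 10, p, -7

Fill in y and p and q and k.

y = -3, p = 18, q = 11, k = 19

Rows 2 and 3 both sum to 73, so that's the common total.
Row 4 has 0 + 9 + 0 + 6 + 13 + 3 + 23 = 54; the blank must be 73 − 54 = 19.
Column 5 has 5 − 2 + 5 + 19 + 4 + 19 + 12 = 62; the blank must be 73 − 62 = 11.
Row 8 has 5 − 5 + 18 + 23 + 11 + 10 − 7 = 55; the blank must be 73 − 55 = 18.
Row 1 has 20 + 7 + 12 + 10 + 5 + 15 + 7 = 76; the blank must be 73 − 76 = -3.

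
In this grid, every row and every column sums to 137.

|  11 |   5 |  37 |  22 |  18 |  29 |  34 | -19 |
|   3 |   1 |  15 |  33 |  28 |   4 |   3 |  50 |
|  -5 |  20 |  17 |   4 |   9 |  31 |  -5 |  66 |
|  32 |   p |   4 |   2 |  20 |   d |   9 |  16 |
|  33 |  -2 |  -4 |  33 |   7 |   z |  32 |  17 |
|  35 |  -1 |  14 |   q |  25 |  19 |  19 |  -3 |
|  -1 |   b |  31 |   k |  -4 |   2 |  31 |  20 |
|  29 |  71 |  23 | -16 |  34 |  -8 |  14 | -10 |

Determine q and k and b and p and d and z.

q = 29, k = 30, b = 28, p = 15, d = 39, z = 21

The known cells in row 5 total 116, leaving 137 − 116 = 21 for the blank.
The known cells in row 6 total 108, leaving 137 − 108 = 29 for the blank.
The known cells in column 4 total 107, leaving 137 − 107 = 30 for the blank.
The known cells in row 7 total 109, leaving 137 − 109 = 28 for the blank.
The known cells in column 2 total 122, leaving 137 − 122 = 15 for the blank.
The known cells in row 4 total 98, leaving 137 − 98 = 39 for the blank.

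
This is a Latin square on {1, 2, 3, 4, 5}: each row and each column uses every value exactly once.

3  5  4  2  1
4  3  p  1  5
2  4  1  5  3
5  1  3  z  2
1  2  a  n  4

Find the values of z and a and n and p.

z = 4, a = 5, n = 3, p = 2

Cell (2,3): row 2 already has {1, 3, 4, 5} → 2.
Cell (4,4): row 4 already has {1, 2, 3, 5} → 4.
For row 5, column 3: column 3 already has {1, 2, 3, 4}; that leaves 5.
Cell (5,4): row 5 already has {1, 2, 4, 5} → 3.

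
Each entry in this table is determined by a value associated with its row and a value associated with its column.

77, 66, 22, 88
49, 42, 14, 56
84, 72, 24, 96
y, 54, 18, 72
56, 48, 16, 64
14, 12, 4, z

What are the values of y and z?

Each row is a constant multiple of every other row — this is a multiplication table with the headers hidden.
Row 4 is 18/22 = 9/11 times row 1, so its entry in column 1 is 77 × 9/11 = 63.
Row 6 is 4/22 = 2/11 times row 1, so its entry in column 4 is 88 × 2/11 = 16.

y = 63, z = 16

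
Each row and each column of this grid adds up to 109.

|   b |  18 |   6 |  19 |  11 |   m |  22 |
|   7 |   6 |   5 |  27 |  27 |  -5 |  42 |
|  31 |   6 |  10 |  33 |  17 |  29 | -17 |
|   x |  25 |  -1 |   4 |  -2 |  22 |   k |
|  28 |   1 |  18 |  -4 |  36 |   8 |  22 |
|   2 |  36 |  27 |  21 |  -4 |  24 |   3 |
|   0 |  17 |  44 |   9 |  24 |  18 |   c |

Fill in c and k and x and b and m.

Column 6 has -5 + 29 + 22 + 8 + 24 + 18 = 96; the blank must be 109 − 96 = 13.
Row 1 has 18 + 6 + 19 + 11 + 13 + 22 = 89; the blank must be 109 − 89 = 20.
Column 1 has 20 + 7 + 31 + 28 + 2 + 0 = 88; the blank must be 109 − 88 = 21.
Row 4 has 21 + 25 − 1 + 4 − 2 + 22 = 69; the blank must be 109 − 69 = 40.
Row 7 has 0 + 17 + 44 + 9 + 24 + 18 = 112; the blank must be 109 − 112 = -3.

c = -3, k = 40, x = 21, b = 20, m = 13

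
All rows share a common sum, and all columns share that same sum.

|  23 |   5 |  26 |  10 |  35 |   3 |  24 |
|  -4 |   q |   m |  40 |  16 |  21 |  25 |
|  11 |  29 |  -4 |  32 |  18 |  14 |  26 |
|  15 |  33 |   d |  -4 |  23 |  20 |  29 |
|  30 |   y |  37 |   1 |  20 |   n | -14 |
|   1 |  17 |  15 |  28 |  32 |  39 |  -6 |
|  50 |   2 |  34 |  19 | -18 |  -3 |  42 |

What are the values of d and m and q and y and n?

Rows 1 and 3 both sum to 126, so that's the common total.
The known cells in column 6 total 94, leaving 126 − 94 = 32 for the blank.
The known cells in row 4 total 116, leaving 126 − 116 = 10 for the blank.
The known cells in column 3 total 118, leaving 126 − 118 = 8 for the blank.
The known cells in row 2 total 106, leaving 126 − 106 = 20 for the blank.
The known cells in row 5 total 106, leaving 126 − 106 = 20 for the blank.

d = 10, m = 8, q = 20, y = 20, n = 32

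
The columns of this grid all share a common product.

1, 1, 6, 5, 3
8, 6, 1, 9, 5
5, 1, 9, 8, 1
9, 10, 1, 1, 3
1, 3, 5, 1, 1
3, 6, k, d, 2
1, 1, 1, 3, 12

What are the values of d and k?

Columns 1 and 5 each multiply to 1080, so every column has product 1080.
Column 4: 5×9×8×1×1×3 = 1080, so the missing entry is 1080 ÷ 1080 = 1.
Column 3: 6×1×9×1×5×1 = 270, so the missing entry is 1080 ÷ 270 = 4.

d = 1, k = 4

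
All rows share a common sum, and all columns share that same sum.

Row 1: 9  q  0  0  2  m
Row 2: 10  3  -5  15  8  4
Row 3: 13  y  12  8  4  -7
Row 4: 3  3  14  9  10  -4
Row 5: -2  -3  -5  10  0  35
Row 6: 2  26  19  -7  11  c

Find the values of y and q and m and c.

Rows 2 and 4 both sum to 35, so that's the common total.
Row 6: 2 + 26 + 19 − 7 + 11 = 51, so its missing entry is 35 − 51 = -16.
Row 3: 13 + 12 + 8 + 4 − 7 = 30, so its missing entry is 35 − 30 = 5.
Column 2: 3 + 5 + 3 − 3 + 26 = 34, so its missing entry is 35 − 34 = 1.
Row 1: 9 + 1 + 0 + 0 + 2 = 12, so its missing entry is 35 − 12 = 23.

y = 5, q = 1, m = 23, c = -16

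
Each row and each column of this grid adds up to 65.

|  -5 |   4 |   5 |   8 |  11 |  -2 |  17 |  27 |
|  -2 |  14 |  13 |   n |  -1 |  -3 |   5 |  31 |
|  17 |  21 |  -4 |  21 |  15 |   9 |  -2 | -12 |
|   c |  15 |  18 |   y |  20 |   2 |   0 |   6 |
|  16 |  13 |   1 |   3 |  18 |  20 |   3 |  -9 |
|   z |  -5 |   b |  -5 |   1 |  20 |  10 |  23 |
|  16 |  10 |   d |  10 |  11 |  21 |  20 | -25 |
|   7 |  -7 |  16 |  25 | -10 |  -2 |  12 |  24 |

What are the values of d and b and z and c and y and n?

Row 7: 16 + 10 + 10 + 11 + 21 + 20 − 25 = 63, so its missing entry is 65 − 63 = 2.
Row 2: -2 + 14 + 13 − 1 − 3 + 5 + 31 = 57, so its missing entry is 65 − 57 = 8.
Column 4: 8 + 8 + 21 + 3 − 5 + 10 + 25 = 70, so its missing entry is 65 − 70 = -5.
Row 4: 15 + 18 − 5 + 20 + 2 + 0 + 6 = 56, so its missing entry is 65 − 56 = 9.
Column 1: -5 − 2 + 17 + 9 + 16 + 16 + 7 = 58, so its missing entry is 65 − 58 = 7.
Row 6: 7 − 5 − 5 + 1 + 20 + 10 + 23 = 51, so its missing entry is 65 − 51 = 14.

d = 2, b = 14, z = 7, c = 9, y = -5, n = 8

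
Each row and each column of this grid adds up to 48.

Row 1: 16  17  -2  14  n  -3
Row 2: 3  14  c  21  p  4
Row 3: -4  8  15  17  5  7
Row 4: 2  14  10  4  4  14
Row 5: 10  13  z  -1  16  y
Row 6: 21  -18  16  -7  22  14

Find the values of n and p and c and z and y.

Row 1 has 16 + 17 − 2 + 14 − 3 = 42; the blank must be 48 − 42 = 6.
Column 5 has 6 + 5 + 4 + 16 + 22 = 53; the blank must be 48 − 53 = -5.
Row 2 has 3 + 14 + 21 − 5 + 4 = 37; the blank must be 48 − 37 = 11.
Column 3 has -2 + 11 + 15 + 10 + 16 = 50; the blank must be 48 − 50 = -2.
Row 5 has 10 + 13 − 2 − 1 + 16 = 36; the blank must be 48 − 36 = 12.

n = 6, p = -5, c = 11, z = -2, y = 12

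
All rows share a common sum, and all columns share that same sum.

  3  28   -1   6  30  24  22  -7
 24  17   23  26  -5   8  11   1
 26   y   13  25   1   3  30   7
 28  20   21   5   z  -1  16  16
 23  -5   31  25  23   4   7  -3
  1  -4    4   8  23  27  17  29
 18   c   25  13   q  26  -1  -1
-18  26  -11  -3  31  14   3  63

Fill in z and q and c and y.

Rows 1 and 2 both sum to 105, so that's the common total.
Row 3: 26 + 13 + 25 + 1 + 3 + 30 + 7 = 105, so its missing entry is 105 − 105 = 0.
Column 2: 28 + 17 + 0 + 20 − 5 − 4 + 26 = 82, so its missing entry is 105 − 82 = 23.
Row 7: 18 + 23 + 25 + 13 + 26 − 1 − 1 = 103, so its missing entry is 105 − 103 = 2.
Row 4: 28 + 20 + 21 + 5 − 1 + 16 + 16 = 105, so its missing entry is 105 − 105 = 0.

z = 0, q = 2, c = 23, y = 0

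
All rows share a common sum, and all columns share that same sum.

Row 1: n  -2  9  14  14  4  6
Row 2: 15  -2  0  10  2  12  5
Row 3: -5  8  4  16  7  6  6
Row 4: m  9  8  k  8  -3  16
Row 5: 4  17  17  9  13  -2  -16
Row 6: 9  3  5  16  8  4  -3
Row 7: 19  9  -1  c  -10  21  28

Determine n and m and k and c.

Rows 2 and 3 both sum to 42, so that's the common total.
Row 7: 19 + 9 − 1 − 10 + 21 + 28 = 66, so its missing entry is 42 − 66 = -24.
Column 4: 14 + 10 + 16 + 9 + 16 − 24 = 41, so its missing entry is 42 − 41 = 1.
Row 4: 9 + 8 + 1 + 8 − 3 + 16 = 39, so its missing entry is 42 − 39 = 3.
Row 1: -2 + 9 + 14 + 14 + 4 + 6 = 45, so its missing entry is 42 − 45 = -3.

n = -3, m = 3, k = 1, c = -24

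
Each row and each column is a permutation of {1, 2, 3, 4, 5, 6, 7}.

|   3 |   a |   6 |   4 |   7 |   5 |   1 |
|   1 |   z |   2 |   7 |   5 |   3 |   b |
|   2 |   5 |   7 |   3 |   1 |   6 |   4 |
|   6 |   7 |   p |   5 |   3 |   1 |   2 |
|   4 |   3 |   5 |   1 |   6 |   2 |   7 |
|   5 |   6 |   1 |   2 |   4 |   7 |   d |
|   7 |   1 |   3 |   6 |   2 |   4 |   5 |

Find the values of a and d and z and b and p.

Cell (1,2): row 1 already has {1, 3, 4, 5, 6, 7} → 2.
At (row 2, col 2): column 2 already has {1, 2, 3, 5, 6, 7}, so the value is 4.
Cell (6,7): row 6 already has {1, 2, 4, 5, 6, 7} → 3.
Cell (2,7): row 2 already has {1, 2, 3, 4, 5, 7} → 6.
Cell (4,3): row 4 already has {1, 2, 3, 5, 6, 7} → 4.

a = 2, d = 3, z = 4, b = 6, p = 4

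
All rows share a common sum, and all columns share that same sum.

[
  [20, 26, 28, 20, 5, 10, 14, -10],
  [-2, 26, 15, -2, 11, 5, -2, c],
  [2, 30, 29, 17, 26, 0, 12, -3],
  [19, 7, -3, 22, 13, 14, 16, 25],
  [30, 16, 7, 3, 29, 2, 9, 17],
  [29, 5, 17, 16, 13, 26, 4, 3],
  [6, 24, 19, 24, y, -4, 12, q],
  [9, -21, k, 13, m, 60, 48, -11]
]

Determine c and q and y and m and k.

Rows 1 and 3 both sum to 113, so that's the common total.
The known cells in row 2 total 51, leaving 113 − 51 = 62 for the blank.
The known cells in column 8 total 83, leaving 113 − 83 = 30 for the blank.
The known cells in row 7 total 111, leaving 113 − 111 = 2 for the blank.
The known cells in column 5 total 99, leaving 113 − 99 = 14 for the blank.
The known cells in row 8 total 112, leaving 113 − 112 = 1 for the blank.

c = 62, q = 30, y = 2, m = 14, k = 1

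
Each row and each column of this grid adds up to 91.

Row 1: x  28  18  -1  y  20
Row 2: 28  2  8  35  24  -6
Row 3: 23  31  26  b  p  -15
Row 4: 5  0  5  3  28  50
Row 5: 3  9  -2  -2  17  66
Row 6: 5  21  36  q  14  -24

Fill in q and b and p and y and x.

Column 1: 28 + 23 + 5 + 3 + 5 = 64, so its missing entry is 91 − 64 = 27.
Row 1: 27 + 28 + 18 − 1 + 20 = 92, so its missing entry is 91 − 92 = -1.
Column 5: -1 + 24 + 28 + 17 + 14 = 82, so its missing entry is 91 − 82 = 9.
Row 3: 23 + 31 + 26 + 9 − 15 = 74, so its missing entry is 91 − 74 = 17.
Row 6: 5 + 21 + 36 + 14 − 24 = 52, so its missing entry is 91 − 52 = 39.

q = 39, b = 17, p = 9, y = -1, x = 27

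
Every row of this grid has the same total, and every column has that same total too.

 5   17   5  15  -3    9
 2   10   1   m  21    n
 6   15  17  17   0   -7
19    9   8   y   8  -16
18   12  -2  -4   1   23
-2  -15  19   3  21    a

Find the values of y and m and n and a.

y = 20, m = -3, n = 17, a = 22

Rows 1 and 3 both sum to 48, so that's the common total.
Row 6 has -2 − 15 + 19 + 3 + 21 = 26; the blank must be 48 − 26 = 22.
Row 4 has 19 + 9 + 8 + 8 − 16 = 28; the blank must be 48 − 28 = 20.
Column 4 has 15 + 17 + 20 − 4 + 3 = 51; the blank must be 48 − 51 = -3.
Row 2 has 2 + 10 + 1 − 3 + 21 = 31; the blank must be 48 − 31 = 17.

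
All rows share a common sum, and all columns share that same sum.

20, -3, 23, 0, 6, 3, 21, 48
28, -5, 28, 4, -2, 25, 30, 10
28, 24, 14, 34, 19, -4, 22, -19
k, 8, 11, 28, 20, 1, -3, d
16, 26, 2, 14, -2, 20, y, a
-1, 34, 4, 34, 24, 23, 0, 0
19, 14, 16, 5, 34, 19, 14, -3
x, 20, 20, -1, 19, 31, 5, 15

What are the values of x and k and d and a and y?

Rows 1 and 2 both sum to 118, so that's the common total.
The known cells in column 7 total 89, leaving 118 − 89 = 29 for the blank.
The known cells in row 8 total 109, leaving 118 − 109 = 9 for the blank.
The known cells in column 1 total 119, leaving 118 − 119 = -1 for the blank.
The known cells in row 4 total 64, leaving 118 − 64 = 54 for the blank.
The known cells in row 5 total 105, leaving 118 − 105 = 13 for the blank.

x = 9, k = -1, d = 54, a = 13, y = 29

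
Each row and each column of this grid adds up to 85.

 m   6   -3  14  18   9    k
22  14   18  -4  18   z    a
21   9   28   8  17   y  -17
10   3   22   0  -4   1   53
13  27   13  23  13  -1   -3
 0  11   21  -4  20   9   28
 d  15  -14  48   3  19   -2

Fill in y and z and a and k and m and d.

Row 7: 15 − 14 + 48 + 3 + 19 − 2 = 69, so its missing entry is 85 − 69 = 16.
Column 1: 22 + 21 + 10 + 13 + 0 + 16 = 82, so its missing entry is 85 − 82 = 3.
Row 1: 3 + 6 − 3 + 14 + 18 + 9 = 47, so its missing entry is 85 − 47 = 38.
Column 7: 38 − 17 + 53 − 3 + 28 − 2 = 97, so its missing entry is 85 − 97 = -12.
Row 2: 22 + 14 + 18 − 4 + 18 − 12 = 56, so its missing entry is 85 − 56 = 29.
Row 3: 21 + 9 + 28 + 8 + 17 − 17 = 66, so its missing entry is 85 − 66 = 19.

y = 19, z = 29, a = -12, k = 38, m = 3, d = 16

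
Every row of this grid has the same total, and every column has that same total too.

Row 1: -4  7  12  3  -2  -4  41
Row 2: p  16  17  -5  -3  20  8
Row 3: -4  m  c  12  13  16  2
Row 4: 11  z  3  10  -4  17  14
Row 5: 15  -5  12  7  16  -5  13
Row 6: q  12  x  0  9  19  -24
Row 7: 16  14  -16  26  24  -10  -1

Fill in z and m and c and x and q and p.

z = 2, m = 7, c = 7, x = 18, q = 19, p = 0

Rows 1 and 5 both sum to 53, so that's the common total.
Row 4: 11 + 3 + 10 − 4 + 17 + 14 = 51, so its missing entry is 53 − 51 = 2.
Column 2: 7 + 16 + 2 − 5 + 12 + 14 = 46, so its missing entry is 53 − 46 = 7.
Row 3: -4 + 7 + 12 + 13 + 16 + 2 = 46, so its missing entry is 53 − 46 = 7.
Row 2: 16 + 17 − 5 − 3 + 20 + 8 = 53, so its missing entry is 53 − 53 = 0.
Column 1: -4 + 0 − 4 + 11 + 15 + 16 = 34, so its missing entry is 53 − 34 = 19.
Row 6: 19 + 12 + 0 + 9 + 19 − 24 = 35, so its missing entry is 53 − 35 = 18.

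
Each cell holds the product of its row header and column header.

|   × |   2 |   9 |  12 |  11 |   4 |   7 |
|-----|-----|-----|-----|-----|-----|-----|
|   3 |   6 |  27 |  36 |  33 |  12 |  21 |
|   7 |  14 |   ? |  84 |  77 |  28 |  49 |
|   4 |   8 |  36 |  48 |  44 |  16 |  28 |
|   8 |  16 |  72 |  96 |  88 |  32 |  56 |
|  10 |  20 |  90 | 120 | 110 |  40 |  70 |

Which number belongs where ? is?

63

7 × 9 = 63.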